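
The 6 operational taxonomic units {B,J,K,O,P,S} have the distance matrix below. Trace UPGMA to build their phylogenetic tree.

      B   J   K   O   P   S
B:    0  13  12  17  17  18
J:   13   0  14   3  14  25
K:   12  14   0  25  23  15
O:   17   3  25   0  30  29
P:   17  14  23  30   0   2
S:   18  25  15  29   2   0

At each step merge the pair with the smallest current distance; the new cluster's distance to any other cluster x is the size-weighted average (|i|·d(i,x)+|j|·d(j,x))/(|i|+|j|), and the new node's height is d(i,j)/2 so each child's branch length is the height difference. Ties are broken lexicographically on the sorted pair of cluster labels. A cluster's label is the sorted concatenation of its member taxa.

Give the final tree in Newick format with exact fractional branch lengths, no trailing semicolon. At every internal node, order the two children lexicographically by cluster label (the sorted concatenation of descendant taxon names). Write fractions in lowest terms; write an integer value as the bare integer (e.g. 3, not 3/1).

step 1: merge (P,S) at d=2; branch lengths P→1, S→1; new cluster PS
  updated: d(B,PS)=35/2, d(J,PS)=39/2, d(K,PS)=19, d(O,PS)=59/2
step 2: merge (J,O) at d=3; branch lengths J→3/2, O→3/2; new cluster JO
  updated: d(B,JO)=15, d(JO,K)=39/2, d(JO,PS)=49/2
step 3: merge (B,K) at d=12; branch lengths B→6, K→6; new cluster BK
  updated: d(BK,JO)=69/4, d(BK,PS)=73/4
step 4: merge (BK,JO) at d=69/4; branch lengths BK→21/8, JO→57/8; new cluster BJKO
  updated: d(BJKO,PS)=171/8
step 5: merge (BJKO,PS) at d=171/8; branch lengths BJKO→33/16, PS→155/16; new cluster BJKOPS
final tree: (((B:6,K:6):21/8,(J:3/2,O:3/2):57/8):33/16,(P:1,S:1):155/16)
total length: 77/2

(((B:6,K:6):21/8,(J:3/2,O:3/2):57/8):33/16,(P:1,S:1):155/16)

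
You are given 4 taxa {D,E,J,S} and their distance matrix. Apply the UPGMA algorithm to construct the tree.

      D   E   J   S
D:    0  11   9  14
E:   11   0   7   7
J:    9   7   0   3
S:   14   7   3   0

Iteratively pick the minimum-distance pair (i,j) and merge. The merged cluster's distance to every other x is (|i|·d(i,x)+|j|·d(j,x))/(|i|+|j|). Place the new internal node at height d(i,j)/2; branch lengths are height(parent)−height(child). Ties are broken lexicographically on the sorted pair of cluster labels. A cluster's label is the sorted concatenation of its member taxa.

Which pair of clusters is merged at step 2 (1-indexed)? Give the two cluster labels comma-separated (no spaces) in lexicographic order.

E,JS

step 1: merge (J,S) at d=3; branch lengths J→3/2, S→3/2; new cluster JS
  updated: d(D,JS)=23/2, d(E,JS)=7
step 2: merge (E,JS) at d=7; branch lengths E→7/2, JS→2; new cluster EJS
  updated: d(D,EJS)=34/3
step 3: merge (D,EJS) at d=34/3; branch lengths D→17/3, EJS→13/6; new cluster DEJS
final tree: (D:17/3,(E:7/2,(J:3/2,S:3/2):2):13/6)
total length: 49/3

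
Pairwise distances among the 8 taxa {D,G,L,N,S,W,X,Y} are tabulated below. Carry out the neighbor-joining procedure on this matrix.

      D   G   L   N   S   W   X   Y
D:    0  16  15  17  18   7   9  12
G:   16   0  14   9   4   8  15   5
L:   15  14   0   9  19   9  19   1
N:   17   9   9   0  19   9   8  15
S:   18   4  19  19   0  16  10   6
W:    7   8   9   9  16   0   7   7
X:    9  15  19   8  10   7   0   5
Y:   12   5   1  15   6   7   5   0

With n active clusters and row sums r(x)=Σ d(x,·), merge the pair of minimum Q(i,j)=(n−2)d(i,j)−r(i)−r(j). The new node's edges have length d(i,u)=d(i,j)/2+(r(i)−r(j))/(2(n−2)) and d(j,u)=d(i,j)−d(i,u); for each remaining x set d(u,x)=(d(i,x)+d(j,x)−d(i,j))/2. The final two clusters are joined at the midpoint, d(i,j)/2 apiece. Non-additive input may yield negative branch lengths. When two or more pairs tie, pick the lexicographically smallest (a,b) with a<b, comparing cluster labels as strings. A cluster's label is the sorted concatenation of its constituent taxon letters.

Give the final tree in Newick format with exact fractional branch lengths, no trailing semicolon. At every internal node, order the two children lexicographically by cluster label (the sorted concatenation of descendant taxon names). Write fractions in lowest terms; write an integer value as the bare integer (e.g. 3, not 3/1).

1. join G+S (d=4, Q=-139) ⇒ GS; edges |G|=1/4, |S|=15/4
  updated: d(D,GS)=15, d(GS,L)=29/2, d(GS,N)=12, d(GS,W)=10, d(GS,X)=21/2, d(GS,Y)=7/2
2. join L+Y (d=1, Q=-106) ⇒ LY; edges |L|=29/10, |Y|=-19/10
  updated: d(D,LY)=13, d(GS,LY)=17/2, d(LY,N)=23/2, d(LY,W)=15/2, d(LY,X)=23/2
3. join GS+LY (d=17/2, Q=-74) ⇒ GLSY; edges |GS|=19/4, |LY|=15/4
  updated: d(D,GLSY)=39/4, d(GLSY,N)=15/2, d(GLSY,W)=9/2, d(GLSY,X)=27/4
4. join D+W (d=7, Q=-197/4) ⇒ DW; edges |D|=145/24, |W|=23/24
  updated: d(DW,GLSY)=29/8, d(DW,N)=19/2, d(DW,X)=9/2
5. join DW+GLSY (d=29/8, Q=-113/4) ⇒ DGLSWY; edges |DW|=7/4, |GLSY|=15/8
  updated: d(DGLSWY,N)=107/16, d(DGLSWY,X)=61/16
6. join DGLSWY+N (d=107/16, Q=-37/2) ⇒ DGLNSWY; edges |DGLSWY|=5/4, |N|=87/16
  updated: d(DGLNSWY,X)=41/16
7. join DGLNSWY+X (d=41/16) ⇒ DGLNSWXY; edges |DGLNSWY|=41/32, |X|=41/32
final tree: ((((D:145/24,W:23/24):7/4,((G:1/4,S:15/4):19/4,(L:29/10,Y:-19/10):15/4):15/8):5/4,N:87/16):41/32,X:41/32)
total length: 267/8

((((D:145/24,W:23/24):7/4,((G:1/4,S:15/4):19/4,(L:29/10,Y:-19/10):15/4):15/8):5/4,N:87/16):41/32,X:41/32)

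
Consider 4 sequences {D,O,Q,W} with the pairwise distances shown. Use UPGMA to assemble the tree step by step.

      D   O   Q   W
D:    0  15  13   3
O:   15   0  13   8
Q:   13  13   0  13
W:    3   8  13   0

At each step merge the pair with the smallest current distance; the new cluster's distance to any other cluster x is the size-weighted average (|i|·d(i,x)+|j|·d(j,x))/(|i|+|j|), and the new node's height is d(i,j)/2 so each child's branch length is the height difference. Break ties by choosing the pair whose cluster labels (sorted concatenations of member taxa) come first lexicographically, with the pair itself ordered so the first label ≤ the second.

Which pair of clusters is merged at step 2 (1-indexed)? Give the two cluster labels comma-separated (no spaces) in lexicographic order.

step 1: merge (D,W) at d=3; branch lengths D→3/2, W→3/2; new cluster DW
  updated: d(DW,O)=23/2, d(DW,Q)=13
step 2: merge (DW,O) at d=23/2; branch lengths DW→17/4, O→23/4; new cluster DOW
  updated: d(DOW,Q)=13
step 3: merge (DOW,Q) at d=13; branch lengths DOW→3/4, Q→13/2; new cluster DOQW
final tree: (((D:3/2,W:3/2):17/4,O:23/4):3/4,Q:13/2)
total length: 81/4

DW,O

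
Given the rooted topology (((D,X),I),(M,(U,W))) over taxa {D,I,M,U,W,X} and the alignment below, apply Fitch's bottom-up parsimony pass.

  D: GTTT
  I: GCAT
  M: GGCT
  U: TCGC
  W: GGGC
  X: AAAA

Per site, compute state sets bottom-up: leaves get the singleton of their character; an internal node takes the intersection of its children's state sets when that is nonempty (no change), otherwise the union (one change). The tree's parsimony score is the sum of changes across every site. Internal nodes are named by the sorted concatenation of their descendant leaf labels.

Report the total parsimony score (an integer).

11

DX@0: {G} ∪ {A} = {A,G} (union, +1)
DIX@0: {A,G} ∩ {G} = {G} (intersection, +0)
UW@0: {T} ∪ {G} = {G,T} (union, +1)
MUW@0: {G} ∩ {G,T} = {G} (intersection, +0)
DIMUWX@0: {G} ∩ {G} = {G} (intersection, +0)
DX@1: {T} ∪ {A} = {A,T} (union, +1)
DIX@1: {A,T} ∪ {C} = {A,C,T} (union, +1)
UW@1: {C} ∪ {G} = {C,G} (union, +1)
MUW@1: {G} ∩ {C,G} = {G} (intersection, +0)
DIMUWX@1: {A,C,T} ∪ {G} = {A,C,G,T} (union, +1)
DX@2: {T} ∪ {A} = {A,T} (union, +1)
DIX@2: {A,T} ∩ {A} = {A} (intersection, +0)
UW@2: {G} ∩ {G} = {G} (intersection, +0)
MUW@2: {C} ∪ {G} = {C,G} (union, +1)
DIMUWX@2: {A} ∪ {C,G} = {A,C,G} (union, +1)
DX@3: {T} ∪ {A} = {A,T} (union, +1)
DIX@3: {A,T} ∩ {T} = {T} (intersection, +0)
UW@3: {C} ∩ {C} = {C} (intersection, +0)
MUW@3: {T} ∪ {C} = {C,T} (union, +1)
DIMUWX@3: {T} ∩ {C,T} = {T} (intersection, +0)
per-site changes: [2, 4, 3, 2]; total = 11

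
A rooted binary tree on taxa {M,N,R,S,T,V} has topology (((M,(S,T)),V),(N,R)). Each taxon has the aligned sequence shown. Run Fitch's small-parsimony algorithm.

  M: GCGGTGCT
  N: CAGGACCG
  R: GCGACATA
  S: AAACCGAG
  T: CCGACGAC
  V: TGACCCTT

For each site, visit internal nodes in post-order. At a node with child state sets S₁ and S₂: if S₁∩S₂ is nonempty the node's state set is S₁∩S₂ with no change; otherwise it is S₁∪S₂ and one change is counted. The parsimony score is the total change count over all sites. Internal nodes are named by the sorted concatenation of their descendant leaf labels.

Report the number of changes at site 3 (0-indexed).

ST@0: {A} ∪ {C} = {A,C} (union, +1)
MST@0: {G} ∪ {A,C} = {A,C,G} (union, +1)
MSTV@0: {A,C,G} ∪ {T} = {A,C,G,T} (union, +1)
NR@0: {C} ∪ {G} = {C,G} (union, +1)
MNRSTV@0: {A,C,G,T} ∩ {C,G} = {C,G} (intersection, +0)
ST@1: {A} ∪ {C} = {A,C} (union, +1)
MST@1: {C} ∩ {A,C} = {C} (intersection, +0)
MSTV@1: {C} ∪ {G} = {C,G} (union, +1)
NR@1: {A} ∪ {C} = {A,C} (union, +1)
MNRSTV@1: {C,G} ∩ {A,C} = {C} (intersection, +0)
ST@2: {A} ∪ {G} = {A,G} (union, +1)
MST@2: {G} ∩ {A,G} = {G} (intersection, +0)
MSTV@2: {G} ∪ {A} = {A,G} (union, +1)
NR@2: {G} ∩ {G} = {G} (intersection, +0)
MNRSTV@2: {A,G} ∩ {G} = {G} (intersection, +0)
ST@3: {C} ∪ {A} = {A,C} (union, +1)
MST@3: {G} ∪ {A,C} = {A,C,G} (union, +1)
MSTV@3: {A,C,G} ∩ {C} = {C} (intersection, +0)
NR@3: {G} ∪ {A} = {A,G} (union, +1)
MNRSTV@3: {C} ∪ {A,G} = {A,C,G} (union, +1)
ST@4: {C} ∩ {C} = {C} (intersection, +0)
MST@4: {T} ∪ {C} = {C,T} (union, +1)
MSTV@4: {C,T} ∩ {C} = {C} (intersection, +0)
NR@4: {A} ∪ {C} = {A,C} (union, +1)
MNRSTV@4: {C} ∩ {A,C} = {C} (intersection, +0)
ST@5: {G} ∩ {G} = {G} (intersection, +0)
MST@5: {G} ∩ {G} = {G} (intersection, +0)
MSTV@5: {G} ∪ {C} = {C,G} (union, +1)
NR@5: {C} ∪ {A} = {A,C} (union, +1)
MNRSTV@5: {C,G} ∩ {A,C} = {C} (intersection, +0)
ST@6: {A} ∩ {A} = {A} (intersection, +0)
MST@6: {C} ∪ {A} = {A,C} (union, +1)
MSTV@6: {A,C} ∪ {T} = {A,C,T} (union, +1)
NR@6: {C} ∪ {T} = {C,T} (union, +1)
MNRSTV@6: {A,C,T} ∩ {C,T} = {C,T} (intersection, +0)
ST@7: {G} ∪ {C} = {C,G} (union, +1)
MST@7: {T} ∪ {C,G} = {C,G,T} (union, +1)
MSTV@7: {C,G,T} ∩ {T} = {T} (intersection, +0)
NR@7: {G} ∪ {A} = {A,G} (union, +1)
MNRSTV@7: {T} ∪ {A,G} = {A,G,T} (union, +1)
per-site changes: [4, 3, 2, 4, 2, 2, 3, 4]; total = 24

4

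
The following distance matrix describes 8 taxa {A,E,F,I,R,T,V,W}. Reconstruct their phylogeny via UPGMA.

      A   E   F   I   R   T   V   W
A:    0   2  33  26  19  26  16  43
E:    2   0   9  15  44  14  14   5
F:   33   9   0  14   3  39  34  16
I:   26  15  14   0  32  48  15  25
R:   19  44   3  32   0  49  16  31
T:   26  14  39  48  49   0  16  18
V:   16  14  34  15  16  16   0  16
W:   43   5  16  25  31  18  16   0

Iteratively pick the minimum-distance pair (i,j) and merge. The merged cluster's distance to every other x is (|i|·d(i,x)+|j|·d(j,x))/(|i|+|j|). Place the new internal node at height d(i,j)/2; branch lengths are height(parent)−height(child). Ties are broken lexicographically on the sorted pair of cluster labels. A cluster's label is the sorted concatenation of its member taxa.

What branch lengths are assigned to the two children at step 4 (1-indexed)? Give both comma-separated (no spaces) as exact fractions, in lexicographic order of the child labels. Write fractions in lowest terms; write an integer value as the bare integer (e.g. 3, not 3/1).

1. join A+E (d=2) ⇒ AE; edges |A|=1, |E|=1
  updated: d(AE,F)=21, d(AE,I)=41/2, d(AE,R)=63/2, d(AE,T)=20, d(AE,V)=15, d(AE,W)=24
2. join F+R (d=3) ⇒ FR; edges |F|=3/2, |R|=3/2
  updated: d(AE,FR)=105/4, d(FR,I)=23, d(FR,T)=44, d(FR,V)=25, d(FR,W)=47/2
3. join AE+V (d=15) ⇒ AEV; edges |AE|=13/2, |V|=15/2
  updated: d(AEV,FR)=155/6, d(AEV,I)=56/3, d(AEV,T)=56/3, d(AEV,W)=64/3
4. join T+W (d=18) ⇒ TW; edges |T|=9, |W|=9
  updated: d(AEV,TW)=20, d(FR,TW)=135/4, d(I,TW)=73/2
5. join AEV+I (d=56/3) ⇒ AEIV; edges |AEV|=11/6, |I|=28/3
  updated: d(AEIV,FR)=201/8, d(AEIV,TW)=193/8
6. join AEIV+TW (d=193/8) ⇒ AEITVW; edges |AEIV|=131/48, |TW|=49/16
  updated: d(AEITVW,FR)=28
7. join AEITVW+FR (d=28) ⇒ AEFIRTVW; edges |AEITVW|=31/16, |FR|=25/2
final tree: (((((A:1,E:1):13/2,V:15/2):11/6,I:28/3):131/48,(T:9,W:9):49/16):31/16,(F:3/2,R:3/2):25/2)
total length: 3283/48

9,9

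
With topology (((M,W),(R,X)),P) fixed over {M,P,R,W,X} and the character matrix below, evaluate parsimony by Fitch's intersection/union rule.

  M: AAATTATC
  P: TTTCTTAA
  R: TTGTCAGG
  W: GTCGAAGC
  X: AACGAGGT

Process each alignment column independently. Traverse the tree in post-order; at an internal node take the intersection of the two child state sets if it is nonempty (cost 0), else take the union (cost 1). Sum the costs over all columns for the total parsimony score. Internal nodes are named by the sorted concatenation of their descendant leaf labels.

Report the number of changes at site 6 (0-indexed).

2

MW@0: {A} ∪ {G} = {A,G} (union, +1)
RX@0: {T} ∪ {A} = {A,T} (union, +1)
MRWX@0: {A,G} ∩ {A,T} = {A} (intersection, +0)
MPRWX@0: {A} ∪ {T} = {A,T} (union, +1)
MW@1: {A} ∪ {T} = {A,T} (union, +1)
RX@1: {T} ∪ {A} = {A,T} (union, +1)
MRWX@1: {A,T} ∩ {A,T} = {A,T} (intersection, +0)
MPRWX@1: {A,T} ∩ {T} = {T} (intersection, +0)
MW@2: {A} ∪ {C} = {A,C} (union, +1)
RX@2: {G} ∪ {C} = {C,G} (union, +1)
MRWX@2: {A,C} ∩ {C,G} = {C} (intersection, +0)
MPRWX@2: {C} ∪ {T} = {C,T} (union, +1)
MW@3: {T} ∪ {G} = {G,T} (union, +1)
RX@3: {T} ∪ {G} = {G,T} (union, +1)
MRWX@3: {G,T} ∩ {G,T} = {G,T} (intersection, +0)
MPRWX@3: {G,T} ∪ {C} = {C,G,T} (union, +1)
MW@4: {T} ∪ {A} = {A,T} (union, +1)
RX@4: {C} ∪ {A} = {A,C} (union, +1)
MRWX@4: {A,T} ∩ {A,C} = {A} (intersection, +0)
MPRWX@4: {A} ∪ {T} = {A,T} (union, +1)
MW@5: {A} ∩ {A} = {A} (intersection, +0)
RX@5: {A} ∪ {G} = {A,G} (union, +1)
MRWX@5: {A} ∩ {A,G} = {A} (intersection, +0)
MPRWX@5: {A} ∪ {T} = {A,T} (union, +1)
MW@6: {T} ∪ {G} = {G,T} (union, +1)
RX@6: {G} ∩ {G} = {G} (intersection, +0)
MRWX@6: {G,T} ∩ {G} = {G} (intersection, +0)
MPRWX@6: {G} ∪ {A} = {A,G} (union, +1)
MW@7: {C} ∩ {C} = {C} (intersection, +0)
RX@7: {G} ∪ {T} = {G,T} (union, +1)
MRWX@7: {C} ∪ {G,T} = {C,G,T} (union, +1)
MPRWX@7: {C,G,T} ∪ {A} = {A,C,G,T} (union, +1)
per-site changes: [3, 2, 3, 3, 3, 2, 2, 3]; total = 21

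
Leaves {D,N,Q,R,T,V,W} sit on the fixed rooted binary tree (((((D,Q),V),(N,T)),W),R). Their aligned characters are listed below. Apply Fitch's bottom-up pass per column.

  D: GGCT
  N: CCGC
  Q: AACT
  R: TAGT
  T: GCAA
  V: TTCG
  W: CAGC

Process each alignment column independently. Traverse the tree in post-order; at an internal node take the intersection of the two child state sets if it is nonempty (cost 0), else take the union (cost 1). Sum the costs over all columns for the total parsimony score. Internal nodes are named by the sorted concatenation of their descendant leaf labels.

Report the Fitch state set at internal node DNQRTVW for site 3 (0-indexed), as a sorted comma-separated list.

site 0, node DQ: D={G} ∪ Q={A} → {A,G} (+1)
site 0, node DQV: DQ={A,G} ∪ V={T} → {A,G,T} (+1)
site 0, node NT: N={C} ∪ T={G} → {C,G} (+1)
site 0, node DNQTV: DQV={A,G,T} ∩ NT={C,G} → {G} (+0)
site 0, node DNQTVW: DNQTV={G} ∪ W={C} → {C,G} (+1)
site 0, node DNQRTVW: DNQTVW={C,G} ∪ R={T} → {C,G,T} (+1)
site 1, node DQ: D={G} ∪ Q={A} → {A,G} (+1)
site 1, node DQV: DQ={A,G} ∪ V={T} → {A,G,T} (+1)
site 1, node NT: N={C} ∩ T={C} → {C} (+0)
site 1, node DNQTV: DQV={A,G,T} ∪ NT={C} → {A,C,G,T} (+1)
site 1, node DNQTVW: DNQTV={A,C,G,T} ∩ W={A} → {A} (+0)
site 1, node DNQRTVW: DNQTVW={A} ∩ R={A} → {A} (+0)
site 2, node DQ: D={C} ∩ Q={C} → {C} (+0)
site 2, node DQV: DQ={C} ∩ V={C} → {C} (+0)
site 2, node NT: N={G} ∪ T={A} → {A,G} (+1)
site 2, node DNQTV: DQV={C} ∪ NT={A,G} → {A,C,G} (+1)
site 2, node DNQTVW: DNQTV={A,C,G} ∩ W={G} → {G} (+0)
site 2, node DNQRTVW: DNQTVW={G} ∩ R={G} → {G} (+0)
site 3, node DQ: D={T} ∩ Q={T} → {T} (+0)
site 3, node DQV: DQ={T} ∪ V={G} → {G,T} (+1)
site 3, node NT: N={C} ∪ T={A} → {A,C} (+1)
site 3, node DNQTV: DQV={G,T} ∪ NT={A,C} → {A,C,G,T} (+1)
site 3, node DNQTVW: DNQTV={A,C,G,T} ∩ W={C} → {C} (+0)
site 3, node DNQRTVW: DNQTVW={C} ∪ R={T} → {C,T} (+1)
per-site changes: [5, 3, 2, 4]; total = 14

C,T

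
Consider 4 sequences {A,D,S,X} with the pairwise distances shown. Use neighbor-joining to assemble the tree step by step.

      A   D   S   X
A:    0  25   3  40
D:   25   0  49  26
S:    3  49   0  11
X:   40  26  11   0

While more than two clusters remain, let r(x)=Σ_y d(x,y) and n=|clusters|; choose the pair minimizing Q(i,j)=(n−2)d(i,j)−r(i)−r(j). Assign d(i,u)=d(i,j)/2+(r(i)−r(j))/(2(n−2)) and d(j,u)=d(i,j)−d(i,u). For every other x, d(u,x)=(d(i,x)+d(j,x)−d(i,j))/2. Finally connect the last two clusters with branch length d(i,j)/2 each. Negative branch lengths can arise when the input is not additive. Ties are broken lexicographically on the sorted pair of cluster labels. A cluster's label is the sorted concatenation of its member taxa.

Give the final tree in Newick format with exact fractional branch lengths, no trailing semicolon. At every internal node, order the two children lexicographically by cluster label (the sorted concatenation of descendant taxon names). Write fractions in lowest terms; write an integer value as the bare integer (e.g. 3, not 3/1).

(((A:11/4,S:1/4):67/4,D:75/4):29/8,X:29/8)

step 1: merge (A,S) at d=3, Q=-125; branch lengths A→11/4, S→1/4; new cluster AS
  updated: d(AS,D)=71/2, d(AS,X)=24
step 2: merge (AS,D) at d=71/2, Q=-171/2; branch lengths AS→67/4, D→75/4; new cluster ADS
  updated: d(ADS,X)=29/4
step 3: merge (ADS,X) at d=29/4; branch lengths ADS→29/8, X→29/8; new cluster ADSX
final tree: (((A:11/4,S:1/4):67/4,D:75/4):29/8,X:29/8)
total length: 183/4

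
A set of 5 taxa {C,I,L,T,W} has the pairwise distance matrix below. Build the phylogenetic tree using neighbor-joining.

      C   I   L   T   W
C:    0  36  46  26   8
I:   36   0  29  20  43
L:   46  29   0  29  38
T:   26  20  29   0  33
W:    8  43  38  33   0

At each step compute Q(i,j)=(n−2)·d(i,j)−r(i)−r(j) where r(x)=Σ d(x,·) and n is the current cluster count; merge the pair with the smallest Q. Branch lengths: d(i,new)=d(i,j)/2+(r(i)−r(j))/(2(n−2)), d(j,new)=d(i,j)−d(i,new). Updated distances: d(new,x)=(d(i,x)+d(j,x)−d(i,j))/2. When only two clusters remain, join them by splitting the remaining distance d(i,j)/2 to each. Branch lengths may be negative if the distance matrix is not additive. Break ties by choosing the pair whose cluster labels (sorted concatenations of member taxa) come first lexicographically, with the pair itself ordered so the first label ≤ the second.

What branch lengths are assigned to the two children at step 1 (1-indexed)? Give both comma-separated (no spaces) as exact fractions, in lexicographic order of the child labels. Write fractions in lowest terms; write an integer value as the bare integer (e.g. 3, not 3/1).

step 1: merge (C,W) at d=8, Q=-214; branch lengths C→3, W→5; new cluster CW
  updated: d(CW,I)=71/2, d(CW,L)=38, d(CW,T)=51/2
step 2: merge (CW,T) at d=51/2, Q=-245/2; branch lengths CW→151/8, T→53/8; new cluster CTW
  updated: d(CTW,I)=15, d(CTW,L)=83/4
step 3: merge (CTW,I) at d=15, Q=-259/4; branch lengths CTW→27/8, I→93/8; new cluster CITW
  updated: d(CITW,L)=139/8
step 4: merge (CITW,L) at d=139/8; branch lengths CITW→139/16, L→139/16; new cluster CILTW
final tree: ((((C:3,W:5):151/8,T:53/8):27/8,I:93/8):139/16,L:139/16)
total length: 527/8

3,5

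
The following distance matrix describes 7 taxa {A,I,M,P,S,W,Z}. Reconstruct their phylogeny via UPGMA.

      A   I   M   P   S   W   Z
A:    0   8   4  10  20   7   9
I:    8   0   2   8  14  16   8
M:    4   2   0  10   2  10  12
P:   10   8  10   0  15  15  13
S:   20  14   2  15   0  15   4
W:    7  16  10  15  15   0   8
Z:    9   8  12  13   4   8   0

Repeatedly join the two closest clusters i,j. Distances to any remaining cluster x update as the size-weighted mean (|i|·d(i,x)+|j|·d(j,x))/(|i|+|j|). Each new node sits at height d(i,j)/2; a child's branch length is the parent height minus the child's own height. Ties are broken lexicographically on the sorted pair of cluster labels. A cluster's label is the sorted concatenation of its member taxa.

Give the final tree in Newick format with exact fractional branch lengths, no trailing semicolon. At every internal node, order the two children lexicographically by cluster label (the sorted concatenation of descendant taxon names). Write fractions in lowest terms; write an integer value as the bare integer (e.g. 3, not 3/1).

1. join I+M (d=2) ⇒ IM; edges |I|=1, |M|=1
  updated: d(A,IM)=6, d(IM,P)=9, d(IM,S)=8, d(IM,W)=13, d(IM,Z)=10
2. join S+Z (d=4) ⇒ SZ; edges |S|=2, |Z|=2
  updated: d(A,SZ)=29/2, d(IM,SZ)=9, d(P,SZ)=14, d(SZ,W)=23/2
3. join A+IM (d=6) ⇒ AIM; edges |A|=3, |IM|=2
  updated: d(AIM,P)=28/3, d(AIM,SZ)=65/6, d(AIM,W)=11
4. join AIM+P (d=28/3) ⇒ AIMP; edges |AIM|=5/3, |P|=14/3
  updated: d(AIMP,SZ)=93/8, d(AIMP,W)=12
5. join SZ+W (d=23/2) ⇒ SWZ; edges |SZ|=15/4, |W|=23/4
  updated: d(AIMP,SWZ)=47/4
6. join AIMP+SWZ (d=47/4) ⇒ AIMPSWZ; edges |AIMP|=29/24, |SWZ|=1/8
final tree: (((A:3,(I:1,M:1):2):5/3,P:14/3):29/24,((S:2,Z:2):15/4,W:23/4):1/8)
total length: 169/6

(((A:3,(I:1,M:1):2):5/3,P:14/3):29/24,((S:2,Z:2):15/4,W:23/4):1/8)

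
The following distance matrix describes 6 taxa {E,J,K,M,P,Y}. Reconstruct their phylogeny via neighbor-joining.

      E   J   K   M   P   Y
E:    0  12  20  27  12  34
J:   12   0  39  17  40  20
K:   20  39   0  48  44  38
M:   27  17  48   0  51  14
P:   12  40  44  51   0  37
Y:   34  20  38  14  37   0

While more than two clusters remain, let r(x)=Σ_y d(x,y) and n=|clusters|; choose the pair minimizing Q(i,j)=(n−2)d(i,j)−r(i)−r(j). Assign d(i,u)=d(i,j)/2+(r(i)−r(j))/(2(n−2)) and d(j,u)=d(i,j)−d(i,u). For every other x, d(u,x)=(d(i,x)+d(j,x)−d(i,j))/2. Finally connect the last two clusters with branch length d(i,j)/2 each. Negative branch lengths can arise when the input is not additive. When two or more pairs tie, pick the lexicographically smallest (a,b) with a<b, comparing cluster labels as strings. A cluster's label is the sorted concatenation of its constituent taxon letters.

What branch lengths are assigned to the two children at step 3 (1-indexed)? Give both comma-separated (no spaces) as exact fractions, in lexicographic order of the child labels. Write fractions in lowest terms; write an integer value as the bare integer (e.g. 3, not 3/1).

iteration 1: select M,Y (d=14, Q=-244); attach at lengths (35/4, 21/4); label the merged cluster MY
  updated: d(E,MY)=47/2, d(J,MY)=23/2, d(K,MY)=36, d(MY,P)=37
iteration 2: select J,MY (d=23/2, Q=-176); attach at lengths (29/6, 20/3); label the merged cluster JMY
  updated: d(E,JMY)=12, d(JMY,K)=127/4, d(JMY,P)=131/4
iteration 3: select E,P (d=12, Q=-435/4); attach at lengths (-83/16, 275/16); label the merged cluster EP
  updated: d(EP,JMY)=131/8, d(EP,K)=26
iteration 4: select EP,JMY (d=131/8, Q=-593/8); attach at lengths (85/16, 177/16); label the merged cluster EJMPY
  updated: d(EJMPY,K)=331/16
iteration 5: select EJMPY,K (d=331/16); attach at lengths (331/32, 331/32); label the merged cluster EJKMPY
final tree: (((E:-83/16,P:275/16):85/16,(J:29/6,(M:35/4,Y:21/4):20/3):177/16):331/32,K:331/32)
total length: 1193/16

-83/16,275/16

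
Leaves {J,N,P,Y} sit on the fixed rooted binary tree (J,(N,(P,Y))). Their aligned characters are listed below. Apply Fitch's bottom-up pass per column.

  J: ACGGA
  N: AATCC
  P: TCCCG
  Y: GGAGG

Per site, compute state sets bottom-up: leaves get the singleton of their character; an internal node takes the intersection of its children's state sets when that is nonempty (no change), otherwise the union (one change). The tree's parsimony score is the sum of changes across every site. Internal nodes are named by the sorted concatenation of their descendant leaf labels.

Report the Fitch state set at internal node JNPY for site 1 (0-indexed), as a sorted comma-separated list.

C

site 0, node PY: P={T} ∪ Y={G} → {G,T} (+1)
site 0, node NPY: N={A} ∪ PY={G,T} → {A,G,T} (+1)
site 0, node JNPY: J={A} ∩ NPY={A,G,T} → {A} (+0)
site 1, node PY: P={C} ∪ Y={G} → {C,G} (+1)
site 1, node NPY: N={A} ∪ PY={C,G} → {A,C,G} (+1)
site 1, node JNPY: J={C} ∩ NPY={A,C,G} → {C} (+0)
site 2, node PY: P={C} ∪ Y={A} → {A,C} (+1)
site 2, node NPY: N={T} ∪ PY={A,C} → {A,C,T} (+1)
site 2, node JNPY: J={G} ∪ NPY={A,C,T} → {A,C,G,T} (+1)
site 3, node PY: P={C} ∪ Y={G} → {C,G} (+1)
site 3, node NPY: N={C} ∩ PY={C,G} → {C} (+0)
site 3, node JNPY: J={G} ∪ NPY={C} → {C,G} (+1)
site 4, node PY: P={G} ∩ Y={G} → {G} (+0)
site 4, node NPY: N={C} ∪ PY={G} → {C,G} (+1)
site 4, node JNPY: J={A} ∪ NPY={C,G} → {A,C,G} (+1)
per-site changes: [2, 2, 3, 2, 2]; total = 11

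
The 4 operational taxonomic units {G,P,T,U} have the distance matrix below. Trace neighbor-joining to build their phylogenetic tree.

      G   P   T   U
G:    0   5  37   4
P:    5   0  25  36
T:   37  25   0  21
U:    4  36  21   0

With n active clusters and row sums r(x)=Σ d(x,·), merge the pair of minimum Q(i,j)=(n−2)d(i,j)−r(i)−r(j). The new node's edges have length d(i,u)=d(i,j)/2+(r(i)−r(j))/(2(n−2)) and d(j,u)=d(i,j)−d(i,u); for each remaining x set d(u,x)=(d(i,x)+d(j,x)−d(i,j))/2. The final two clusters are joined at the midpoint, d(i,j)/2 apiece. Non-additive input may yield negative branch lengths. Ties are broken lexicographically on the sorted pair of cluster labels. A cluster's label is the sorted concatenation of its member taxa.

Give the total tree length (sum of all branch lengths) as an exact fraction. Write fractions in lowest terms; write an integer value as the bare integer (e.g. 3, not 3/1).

77/2

iteration 1: select G,P (d=5, Q=-102); attach at lengths (-5/2, 15/2); label the merged cluster GP
  updated: d(GP,T)=57/2, d(GP,U)=35/2
iteration 2: select GP,T (d=57/2, Q=-67); attach at lengths (25/2, 16); label the merged cluster GPT
  updated: d(GPT,U)=5
iteration 3: select GPT,U (d=5); attach at lengths (5/2, 5/2); label the merged cluster GPTU
final tree: (((G:-5/2,P:15/2):25/2,T:16):5/2,U:5/2)
total length: 77/2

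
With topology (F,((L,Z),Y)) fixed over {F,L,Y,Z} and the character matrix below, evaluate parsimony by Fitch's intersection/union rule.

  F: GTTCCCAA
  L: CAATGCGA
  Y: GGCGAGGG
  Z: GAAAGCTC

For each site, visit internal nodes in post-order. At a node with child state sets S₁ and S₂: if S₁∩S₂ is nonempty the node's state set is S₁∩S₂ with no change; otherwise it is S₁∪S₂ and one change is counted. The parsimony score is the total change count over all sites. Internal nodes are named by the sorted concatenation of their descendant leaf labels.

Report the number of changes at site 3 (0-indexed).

3

[col 0] LZ: children L:{C}, Z:{G} ∪→ {C,G}; cost 1
[col 0] LYZ: children LZ:{C,G}, Y:{G} ∩→ {G}; cost 0
[col 0] FLYZ: children F:{G}, LYZ:{G} ∩→ {G}; cost 0
[col 1] LZ: children L:{A}, Z:{A} ∩→ {A}; cost 0
[col 1] LYZ: children LZ:{A}, Y:{G} ∪→ {A,G}; cost 1
[col 1] FLYZ: children F:{T}, LYZ:{A,G} ∪→ {A,G,T}; cost 1
[col 2] LZ: children L:{A}, Z:{A} ∩→ {A}; cost 0
[col 2] LYZ: children LZ:{A}, Y:{C} ∪→ {A,C}; cost 1
[col 2] FLYZ: children F:{T}, LYZ:{A,C} ∪→ {A,C,T}; cost 1
[col 3] LZ: children L:{T}, Z:{A} ∪→ {A,T}; cost 1
[col 3] LYZ: children LZ:{A,T}, Y:{G} ∪→ {A,G,T}; cost 1
[col 3] FLYZ: children F:{C}, LYZ:{A,G,T} ∪→ {A,C,G,T}; cost 1
[col 4] LZ: children L:{G}, Z:{G} ∩→ {G}; cost 0
[col 4] LYZ: children LZ:{G}, Y:{A} ∪→ {A,G}; cost 1
[col 4] FLYZ: children F:{C}, LYZ:{A,G} ∪→ {A,C,G}; cost 1
[col 5] LZ: children L:{C}, Z:{C} ∩→ {C}; cost 0
[col 5] LYZ: children LZ:{C}, Y:{G} ∪→ {C,G}; cost 1
[col 5] FLYZ: children F:{C}, LYZ:{C,G} ∩→ {C}; cost 0
[col 6] LZ: children L:{G}, Z:{T} ∪→ {G,T}; cost 1
[col 6] LYZ: children LZ:{G,T}, Y:{G} ∩→ {G}; cost 0
[col 6] FLYZ: children F:{A}, LYZ:{G} ∪→ {A,G}; cost 1
[col 7] LZ: children L:{A}, Z:{C} ∪→ {A,C}; cost 1
[col 7] LYZ: children LZ:{A,C}, Y:{G} ∪→ {A,C,G}; cost 1
[col 7] FLYZ: children F:{A}, LYZ:{A,C,G} ∩→ {A}; cost 0
per-site changes: [1, 2, 2, 3, 2, 1, 2, 2]; total = 15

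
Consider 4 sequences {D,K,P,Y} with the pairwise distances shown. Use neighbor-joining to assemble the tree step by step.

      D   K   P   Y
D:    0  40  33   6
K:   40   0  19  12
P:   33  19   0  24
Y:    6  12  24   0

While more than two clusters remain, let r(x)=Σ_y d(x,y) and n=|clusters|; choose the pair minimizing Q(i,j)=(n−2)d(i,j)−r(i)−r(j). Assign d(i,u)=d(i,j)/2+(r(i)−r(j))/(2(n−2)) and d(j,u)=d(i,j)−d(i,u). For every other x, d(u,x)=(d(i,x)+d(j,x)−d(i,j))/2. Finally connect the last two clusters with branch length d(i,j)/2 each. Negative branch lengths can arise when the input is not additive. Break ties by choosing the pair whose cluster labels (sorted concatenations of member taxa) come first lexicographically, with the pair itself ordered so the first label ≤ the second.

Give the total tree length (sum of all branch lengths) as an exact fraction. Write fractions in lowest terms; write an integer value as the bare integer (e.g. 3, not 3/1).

159/4

1. join D+Y (d=6, Q=-109) ⇒ DY; edges |D|=49/4, |Y|=-25/4
  updated: d(DY,K)=23, d(DY,P)=51/2
2. join DY+K (d=23, Q=-135/2) ⇒ DKY; edges |DY|=59/4, |K|=33/4
  updated: d(DKY,P)=43/4
3. join DKY+P (d=43/4) ⇒ DKPY; edges |DKY|=43/8, |P|=43/8
final tree: (((D:49/4,Y:-25/4):59/4,K:33/4):43/8,P:43/8)
total length: 159/4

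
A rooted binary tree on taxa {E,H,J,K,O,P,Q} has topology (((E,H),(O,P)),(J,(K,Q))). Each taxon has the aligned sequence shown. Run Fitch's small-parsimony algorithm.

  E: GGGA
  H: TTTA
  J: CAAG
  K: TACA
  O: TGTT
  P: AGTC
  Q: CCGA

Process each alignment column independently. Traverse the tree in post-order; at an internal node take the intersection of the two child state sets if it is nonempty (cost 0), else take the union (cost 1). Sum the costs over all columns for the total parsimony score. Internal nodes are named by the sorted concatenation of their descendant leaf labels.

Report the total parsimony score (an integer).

[col 0] EH: children E:{G}, H:{T} ∪→ {G,T}; cost 1
[col 0] OP: children O:{T}, P:{A} ∪→ {A,T}; cost 1
[col 0] EHOP: children EH:{G,T}, OP:{A,T} ∩→ {T}; cost 0
[col 0] KQ: children K:{T}, Q:{C} ∪→ {C,T}; cost 1
[col 0] JKQ: children J:{C}, KQ:{C,T} ∩→ {C}; cost 0
[col 0] EHJKOPQ: children EHOP:{T}, JKQ:{C} ∪→ {C,T}; cost 1
[col 1] EH: children E:{G}, H:{T} ∪→ {G,T}; cost 1
[col 1] OP: children O:{G}, P:{G} ∩→ {G}; cost 0
[col 1] EHOP: children EH:{G,T}, OP:{G} ∩→ {G}; cost 0
[col 1] KQ: children K:{A}, Q:{C} ∪→ {A,C}; cost 1
[col 1] JKQ: children J:{A}, KQ:{A,C} ∩→ {A}; cost 0
[col 1] EHJKOPQ: children EHOP:{G}, JKQ:{A} ∪→ {A,G}; cost 1
[col 2] EH: children E:{G}, H:{T} ∪→ {G,T}; cost 1
[col 2] OP: children O:{T}, P:{T} ∩→ {T}; cost 0
[col 2] EHOP: children EH:{G,T}, OP:{T} ∩→ {T}; cost 0
[col 2] KQ: children K:{C}, Q:{G} ∪→ {C,G}; cost 1
[col 2] JKQ: children J:{A}, KQ:{C,G} ∪→ {A,C,G}; cost 1
[col 2] EHJKOPQ: children EHOP:{T}, JKQ:{A,C,G} ∪→ {A,C,G,T}; cost 1
[col 3] EH: children E:{A}, H:{A} ∩→ {A}; cost 0
[col 3] OP: children O:{T}, P:{C} ∪→ {C,T}; cost 1
[col 3] EHOP: children EH:{A}, OP:{C,T} ∪→ {A,C,T}; cost 1
[col 3] KQ: children K:{A}, Q:{A} ∩→ {A}; cost 0
[col 3] JKQ: children J:{G}, KQ:{A} ∪→ {A,G}; cost 1
[col 3] EHJKOPQ: children EHOP:{A,C,T}, JKQ:{A,G} ∩→ {A}; cost 0
per-site changes: [4, 3, 4, 3]; total = 14

14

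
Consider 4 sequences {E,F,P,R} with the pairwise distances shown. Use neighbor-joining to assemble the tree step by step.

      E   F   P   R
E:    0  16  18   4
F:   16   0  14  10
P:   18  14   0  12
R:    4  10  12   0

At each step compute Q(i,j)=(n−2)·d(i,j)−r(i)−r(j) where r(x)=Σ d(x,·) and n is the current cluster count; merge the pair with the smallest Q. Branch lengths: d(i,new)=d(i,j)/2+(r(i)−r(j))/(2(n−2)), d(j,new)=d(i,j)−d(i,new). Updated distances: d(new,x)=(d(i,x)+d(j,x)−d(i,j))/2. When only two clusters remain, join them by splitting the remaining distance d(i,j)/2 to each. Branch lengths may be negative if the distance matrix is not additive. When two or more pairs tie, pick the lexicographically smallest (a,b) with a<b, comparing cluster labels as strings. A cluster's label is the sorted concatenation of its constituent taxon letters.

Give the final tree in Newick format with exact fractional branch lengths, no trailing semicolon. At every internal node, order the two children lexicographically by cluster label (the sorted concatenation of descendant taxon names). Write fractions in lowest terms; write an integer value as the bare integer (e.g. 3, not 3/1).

(((E:5,R:-1):5,F:6):4,P:4)

1. join E+R (d=4, Q=-56) ⇒ ER; edges |E|=5, |R|=-1
  updated: d(ER,F)=11, d(ER,P)=13
2. join ER+F (d=11, Q=-38) ⇒ EFR; edges |ER|=5, |F|=6
  updated: d(EFR,P)=8
3. join EFR+P (d=8) ⇒ EFPR; edges |EFR|=4, |P|=4
final tree: (((E:5,R:-1):5,F:6):4,P:4)
total length: 23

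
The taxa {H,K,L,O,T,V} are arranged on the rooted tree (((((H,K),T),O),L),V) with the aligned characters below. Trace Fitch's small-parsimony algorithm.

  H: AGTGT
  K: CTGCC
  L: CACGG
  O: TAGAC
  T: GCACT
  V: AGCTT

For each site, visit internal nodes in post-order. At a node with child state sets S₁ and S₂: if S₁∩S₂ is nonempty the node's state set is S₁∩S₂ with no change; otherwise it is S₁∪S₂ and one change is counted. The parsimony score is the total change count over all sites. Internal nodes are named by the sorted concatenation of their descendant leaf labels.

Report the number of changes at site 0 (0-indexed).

4

site 0, node HK: H={A} ∪ K={C} → {A,C} (+1)
site 0, node HKT: HK={A,C} ∪ T={G} → {A,C,G} (+1)
site 0, node HKOT: HKT={A,C,G} ∪ O={T} → {A,C,G,T} (+1)
site 0, node HKLOT: HKOT={A,C,G,T} ∩ L={C} → {C} (+0)
site 0, node HKLOTV: HKLOT={C} ∪ V={A} → {A,C} (+1)
site 1, node HK: H={G} ∪ K={T} → {G,T} (+1)
site 1, node HKT: HK={G,T} ∪ T={C} → {C,G,T} (+1)
site 1, node HKOT: HKT={C,G,T} ∪ O={A} → {A,C,G,T} (+1)
site 1, node HKLOT: HKOT={A,C,G,T} ∩ L={A} → {A} (+0)
site 1, node HKLOTV: HKLOT={A} ∪ V={G} → {A,G} (+1)
site 2, node HK: H={T} ∪ K={G} → {G,T} (+1)
site 2, node HKT: HK={G,T} ∪ T={A} → {A,G,T} (+1)
site 2, node HKOT: HKT={A,G,T} ∩ O={G} → {G} (+0)
site 2, node HKLOT: HKOT={G} ∪ L={C} → {C,G} (+1)
site 2, node HKLOTV: HKLOT={C,G} ∩ V={C} → {C} (+0)
site 3, node HK: H={G} ∪ K={C} → {C,G} (+1)
site 3, node HKT: HK={C,G} ∩ T={C} → {C} (+0)
site 3, node HKOT: HKT={C} ∪ O={A} → {A,C} (+1)
site 3, node HKLOT: HKOT={A,C} ∪ L={G} → {A,C,G} (+1)
site 3, node HKLOTV: HKLOT={A,C,G} ∪ V={T} → {A,C,G,T} (+1)
site 4, node HK: H={T} ∪ K={C} → {C,T} (+1)
site 4, node HKT: HK={C,T} ∩ T={T} → {T} (+0)
site 4, node HKOT: HKT={T} ∪ O={C} → {C,T} (+1)
site 4, node HKLOT: HKOT={C,T} ∪ L={G} → {C,G,T} (+1)
site 4, node HKLOTV: HKLOT={C,G,T} ∩ V={T} → {T} (+0)
per-site changes: [4, 4, 3, 4, 3]; total = 18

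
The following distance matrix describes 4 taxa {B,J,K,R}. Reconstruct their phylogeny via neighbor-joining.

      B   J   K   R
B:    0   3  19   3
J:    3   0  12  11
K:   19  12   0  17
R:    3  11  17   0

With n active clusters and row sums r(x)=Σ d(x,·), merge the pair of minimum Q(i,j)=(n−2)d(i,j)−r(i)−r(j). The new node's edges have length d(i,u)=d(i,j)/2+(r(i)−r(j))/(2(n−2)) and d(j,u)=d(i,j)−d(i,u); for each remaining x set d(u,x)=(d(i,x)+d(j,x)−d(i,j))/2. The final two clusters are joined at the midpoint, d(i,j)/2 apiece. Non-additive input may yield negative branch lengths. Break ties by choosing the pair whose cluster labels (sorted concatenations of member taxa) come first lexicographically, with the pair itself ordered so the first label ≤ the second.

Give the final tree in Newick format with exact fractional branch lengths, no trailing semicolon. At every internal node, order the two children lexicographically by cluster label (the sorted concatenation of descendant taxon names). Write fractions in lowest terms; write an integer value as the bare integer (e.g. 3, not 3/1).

(((B:0,R:3):5,J:1/2):23/4,K:23/4)

iteration 1: select B,R (d=3, Q=-50); attach at lengths (0, 3); label the merged cluster BR
  updated: d(BR,J)=11/2, d(BR,K)=33/2
iteration 2: select BR,J (d=11/2, Q=-34); attach at lengths (5, 1/2); label the merged cluster BJR
  updated: d(BJR,K)=23/2
iteration 3: select BJR,K (d=23/2); attach at lengths (23/4, 23/4); label the merged cluster BJKR
final tree: (((B:0,R:3):5,J:1/2):23/4,K:23/4)
total length: 20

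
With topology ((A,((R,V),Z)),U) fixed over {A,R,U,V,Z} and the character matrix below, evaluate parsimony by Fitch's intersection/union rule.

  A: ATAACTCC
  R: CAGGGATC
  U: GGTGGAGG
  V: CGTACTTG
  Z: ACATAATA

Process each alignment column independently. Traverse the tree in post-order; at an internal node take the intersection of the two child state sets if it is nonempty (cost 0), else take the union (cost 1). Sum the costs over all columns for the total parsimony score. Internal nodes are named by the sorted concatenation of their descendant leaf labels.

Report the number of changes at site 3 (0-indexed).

3

RV@0: {C} ∩ {C} = {C} (intersection, +0)
RVZ@0: {C} ∪ {A} = {A,C} (union, +1)
ARVZ@0: {A} ∩ {A,C} = {A} (intersection, +0)
ARUVZ@0: {A} ∪ {G} = {A,G} (union, +1)
RV@1: {A} ∪ {G} = {A,G} (union, +1)
RVZ@1: {A,G} ∪ {C} = {A,C,G} (union, +1)
ARVZ@1: {T} ∪ {A,C,G} = {A,C,G,T} (union, +1)
ARUVZ@1: {A,C,G,T} ∩ {G} = {G} (intersection, +0)
RV@2: {G} ∪ {T} = {G,T} (union, +1)
RVZ@2: {G,T} ∪ {A} = {A,G,T} (union, +1)
ARVZ@2: {A} ∩ {A,G,T} = {A} (intersection, +0)
ARUVZ@2: {A} ∪ {T} = {A,T} (union, +1)
RV@3: {G} ∪ {A} = {A,G} (union, +1)
RVZ@3: {A,G} ∪ {T} = {A,G,T} (union, +1)
ARVZ@3: {A} ∩ {A,G,T} = {A} (intersection, +0)
ARUVZ@3: {A} ∪ {G} = {A,G} (union, +1)
RV@4: {G} ∪ {C} = {C,G} (union, +1)
RVZ@4: {C,G} ∪ {A} = {A,C,G} (union, +1)
ARVZ@4: {C} ∩ {A,C,G} = {C} (intersection, +0)
ARUVZ@4: {C} ∪ {G} = {C,G} (union, +1)
RV@5: {A} ∪ {T} = {A,T} (union, +1)
RVZ@5: {A,T} ∩ {A} = {A} (intersection, +0)
ARVZ@5: {T} ∪ {A} = {A,T} (union, +1)
ARUVZ@5: {A,T} ∩ {A} = {A} (intersection, +0)
RV@6: {T} ∩ {T} = {T} (intersection, +0)
RVZ@6: {T} ∩ {T} = {T} (intersection, +0)
ARVZ@6: {C} ∪ {T} = {C,T} (union, +1)
ARUVZ@6: {C,T} ∪ {G} = {C,G,T} (union, +1)
RV@7: {C} ∪ {G} = {C,G} (union, +1)
RVZ@7: {C,G} ∪ {A} = {A,C,G} (union, +1)
ARVZ@7: {C} ∩ {A,C,G} = {C} (intersection, +0)
ARUVZ@7: {C} ∪ {G} = {C,G} (union, +1)
per-site changes: [2, 3, 3, 3, 3, 2, 2, 3]; total = 21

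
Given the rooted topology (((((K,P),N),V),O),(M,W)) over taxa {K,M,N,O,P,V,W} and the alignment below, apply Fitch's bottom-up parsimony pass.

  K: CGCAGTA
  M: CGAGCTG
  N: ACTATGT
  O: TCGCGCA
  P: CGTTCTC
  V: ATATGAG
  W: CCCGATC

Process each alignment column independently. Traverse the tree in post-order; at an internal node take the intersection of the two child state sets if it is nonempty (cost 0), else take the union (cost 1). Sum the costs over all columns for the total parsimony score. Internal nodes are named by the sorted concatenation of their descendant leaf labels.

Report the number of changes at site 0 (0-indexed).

site 0, node KP: K={C} ∩ P={C} → {C} (+0)
site 0, node KNP: KP={C} ∪ N={A} → {A,C} (+1)
site 0, node KNPV: KNP={A,C} ∩ V={A} → {A} (+0)
site 0, node KNOPV: KNPV={A} ∪ O={T} → {A,T} (+1)
site 0, node MW: M={C} ∩ W={C} → {C} (+0)
site 0, node KMNOPVW: KNOPV={A,T} ∪ MW={C} → {A,C,T} (+1)
site 1, node KP: K={G} ∩ P={G} → {G} (+0)
site 1, node KNP: KP={G} ∪ N={C} → {C,G} (+1)
site 1, node KNPV: KNP={C,G} ∪ V={T} → {C,G,T} (+1)
site 1, node KNOPV: KNPV={C,G,T} ∩ O={C} → {C} (+0)
site 1, node MW: M={G} ∪ W={C} → {C,G} (+1)
site 1, node KMNOPVW: KNOPV={C} ∩ MW={C,G} → {C} (+0)
site 2, node KP: K={C} ∪ P={T} → {C,T} (+1)
site 2, node KNP: KP={C,T} ∩ N={T} → {T} (+0)
site 2, node KNPV: KNP={T} ∪ V={A} → {A,T} (+1)
site 2, node KNOPV: KNPV={A,T} ∪ O={G} → {A,G,T} (+1)
site 2, node MW: M={A} ∪ W={C} → {A,C} (+1)
site 2, node KMNOPVW: KNOPV={A,G,T} ∩ MW={A,C} → {A} (+0)
site 3, node KP: K={A} ∪ P={T} → {A,T} (+1)
site 3, node KNP: KP={A,T} ∩ N={A} → {A} (+0)
site 3, node KNPV: KNP={A} ∪ V={T} → {A,T} (+1)
site 3, node KNOPV: KNPV={A,T} ∪ O={C} → {A,C,T} (+1)
site 3, node MW: M={G} ∩ W={G} → {G} (+0)
site 3, node KMNOPVW: KNOPV={A,C,T} ∪ MW={G} → {A,C,G,T} (+1)
site 4, node KP: K={G} ∪ P={C} → {C,G} (+1)
site 4, node KNP: KP={C,G} ∪ N={T} → {C,G,T} (+1)
site 4, node KNPV: KNP={C,G,T} ∩ V={G} → {G} (+0)
site 4, node KNOPV: KNPV={G} ∩ O={G} → {G} (+0)
site 4, node MW: M={C} ∪ W={A} → {A,C} (+1)
site 4, node KMNOPVW: KNOPV={G} ∪ MW={A,C} → {A,C,G} (+1)
site 5, node KP: K={T} ∩ P={T} → {T} (+0)
site 5, node KNP: KP={T} ∪ N={G} → {G,T} (+1)
site 5, node KNPV: KNP={G,T} ∪ V={A} → {A,G,T} (+1)
site 5, node KNOPV: KNPV={A,G,T} ∪ O={C} → {A,C,G,T} (+1)
site 5, node MW: M={T} ∩ W={T} → {T} (+0)
site 5, node KMNOPVW: KNOPV={A,C,G,T} ∩ MW={T} → {T} (+0)
site 6, node KP: K={A} ∪ P={C} → {A,C} (+1)
site 6, node KNP: KP={A,C} ∪ N={T} → {A,C,T} (+1)
site 6, node KNPV: KNP={A,C,T} ∪ V={G} → {A,C,G,T} (+1)
site 6, node KNOPV: KNPV={A,C,G,T} ∩ O={A} → {A} (+0)
site 6, node MW: M={G} ∪ W={C} → {C,G} (+1)
site 6, node KMNOPVW: KNOPV={A} ∪ MW={C,G} → {A,C,G} (+1)
per-site changes: [3, 3, 4, 4, 4, 3, 5]; total = 26

3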